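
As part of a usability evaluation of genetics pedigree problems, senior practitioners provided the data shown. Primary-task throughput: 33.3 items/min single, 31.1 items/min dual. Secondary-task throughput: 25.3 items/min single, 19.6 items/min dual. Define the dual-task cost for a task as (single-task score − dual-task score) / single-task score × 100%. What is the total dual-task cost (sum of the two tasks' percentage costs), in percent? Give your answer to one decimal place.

29.1

Primary cost = (33.3 − 31.1) / 33.3 × 100% = 6.6066%.
Secondary cost = (25.3 − 19.6) / 25.3 × 100% = 22.5296%.
Total = 6.6066% + 22.5296% = 29.1362% ≈ 29.1%.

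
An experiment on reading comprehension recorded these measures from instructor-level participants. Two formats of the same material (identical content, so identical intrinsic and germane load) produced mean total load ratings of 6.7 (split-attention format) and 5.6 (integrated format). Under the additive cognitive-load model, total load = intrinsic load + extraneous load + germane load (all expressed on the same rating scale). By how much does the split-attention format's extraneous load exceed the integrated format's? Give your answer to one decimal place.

1.1

Intrinsic and germane load are equal across formats, so the difference in total load equals the difference in extraneous load.
Extraneous-load difference = 6.7 − 5.6 = 1.1.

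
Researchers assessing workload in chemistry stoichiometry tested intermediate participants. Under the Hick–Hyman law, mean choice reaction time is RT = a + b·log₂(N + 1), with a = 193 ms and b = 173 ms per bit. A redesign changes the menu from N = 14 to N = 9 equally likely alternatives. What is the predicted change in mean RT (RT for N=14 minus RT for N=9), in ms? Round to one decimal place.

RT(14) = 193 + 173·log₂(15) = 193 + 173·3.9069 = 868.8937 ms.
RT(9) = 193 + 173·log₂(10) = 193 + 173·3.3219 = 767.6887 ms.
Difference = 868.8937 − 767.6887 = 101.2050 ≈ 101.2 ms.

101.2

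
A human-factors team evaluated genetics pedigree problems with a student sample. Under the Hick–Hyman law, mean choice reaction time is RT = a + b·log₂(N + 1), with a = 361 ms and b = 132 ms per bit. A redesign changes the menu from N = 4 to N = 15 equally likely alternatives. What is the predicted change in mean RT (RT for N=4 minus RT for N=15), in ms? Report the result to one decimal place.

-221.5

RT(4) = 361 + 132·log₂(5) = 361 + 132·2.3219 = 667.4908 ms.
RT(15) = 361 + 132·log₂(16) = 361 + 132·4.0000 = 889.0000 ms.
Difference = 667.4908 − 889.0000 = -221.5092 ≈ -221.5 ms.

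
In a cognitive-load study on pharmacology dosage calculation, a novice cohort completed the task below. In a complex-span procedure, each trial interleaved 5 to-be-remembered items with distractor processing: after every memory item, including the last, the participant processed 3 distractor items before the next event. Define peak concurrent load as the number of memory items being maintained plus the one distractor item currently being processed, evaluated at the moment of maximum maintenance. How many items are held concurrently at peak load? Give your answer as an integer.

Maintenance is greatest during the distractor(s) after memory item 5: all 5 memory items are being held.
One distractor item is concurrently being processed.
Peak concurrent load = 5 + 1 = 6 items.

6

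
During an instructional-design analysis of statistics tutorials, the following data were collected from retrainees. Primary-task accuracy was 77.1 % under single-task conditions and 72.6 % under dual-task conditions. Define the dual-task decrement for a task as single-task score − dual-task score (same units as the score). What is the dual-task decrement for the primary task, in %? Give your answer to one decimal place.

Decrement = 77.1 − 72.6 = 4.5000 % ≈ 4.5 %.

4.5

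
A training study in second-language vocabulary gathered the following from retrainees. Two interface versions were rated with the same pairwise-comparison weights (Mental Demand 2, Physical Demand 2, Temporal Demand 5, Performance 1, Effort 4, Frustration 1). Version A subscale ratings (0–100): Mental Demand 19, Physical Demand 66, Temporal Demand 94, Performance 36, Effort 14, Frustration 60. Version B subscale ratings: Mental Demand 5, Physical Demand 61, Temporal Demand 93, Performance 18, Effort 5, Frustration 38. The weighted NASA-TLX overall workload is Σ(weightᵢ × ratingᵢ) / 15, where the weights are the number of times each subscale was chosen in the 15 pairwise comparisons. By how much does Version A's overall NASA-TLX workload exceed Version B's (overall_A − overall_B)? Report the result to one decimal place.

7.9

Version A weighted sum = 2·19 + 2·66 + 5·94 + 1·36 + 4·14 + 1·60 = 38 + 132 + 470 + 36 + 56 + 60 = 792; overall_A = 792/15 = 52.8000.
Version B weighted sum = 2·5 + 2·61 + 5·93 + 1·18 + 4·5 + 1·38 = 10 + 122 + 465 + 18 + 20 + 38 = 673; overall_B = 673/15 = 44.8667.
Difference = 52.8000 − 44.8667 = 7.9333 ≈ 7.9.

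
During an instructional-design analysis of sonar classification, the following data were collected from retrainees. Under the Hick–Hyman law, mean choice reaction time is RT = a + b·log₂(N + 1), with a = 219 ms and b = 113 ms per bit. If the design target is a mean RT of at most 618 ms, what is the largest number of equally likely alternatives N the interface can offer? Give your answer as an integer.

Set 219 + 113·log₂(N + 1) ≤ 618.
log₂(N + 1) ≤ (618 − 219) / 113 = 3.5310.
N + 1 ≤ 2^3.5310 = 11.5594.
N ≤ 10.5594, so the largest integer N is 10.

10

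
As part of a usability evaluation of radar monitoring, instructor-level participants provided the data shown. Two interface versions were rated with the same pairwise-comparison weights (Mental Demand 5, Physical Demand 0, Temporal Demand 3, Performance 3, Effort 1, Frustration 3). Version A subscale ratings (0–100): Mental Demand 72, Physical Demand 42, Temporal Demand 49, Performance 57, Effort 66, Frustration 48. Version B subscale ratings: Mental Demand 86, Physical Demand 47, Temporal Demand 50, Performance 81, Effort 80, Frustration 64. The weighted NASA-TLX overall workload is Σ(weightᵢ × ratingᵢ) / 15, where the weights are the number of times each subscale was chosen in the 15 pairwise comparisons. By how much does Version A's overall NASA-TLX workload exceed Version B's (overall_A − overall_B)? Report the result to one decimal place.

-13.8

Version A weighted sum = 5·72 + 0·42 + 3·49 + 3·57 + 1·66 + 3·48 = 360 + 0 + 147 + 171 + 66 + 144 = 888; overall_A = 888/15 = 59.2000.
Version B weighted sum = 5·86 + 0·47 + 3·50 + 3·81 + 1·80 + 3·64 = 430 + 0 + 150 + 243 + 80 + 192 = 1095; overall_B = 1095/15 = 73.0000.
Difference = 59.2000 − 73.0000 = -13.8000 ≈ -13.8.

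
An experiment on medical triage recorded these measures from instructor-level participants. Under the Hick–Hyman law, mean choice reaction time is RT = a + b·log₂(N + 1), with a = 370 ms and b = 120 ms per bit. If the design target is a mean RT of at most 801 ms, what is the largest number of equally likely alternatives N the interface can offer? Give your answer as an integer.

Set 370 + 120·log₂(N + 1) ≤ 801.
log₂(N + 1) ≤ (801 − 370) / 120 = 3.5917.
N + 1 ≤ 2^3.5917 = 12.0562.
N ≤ 11.0562, so the largest integer N is 11.

11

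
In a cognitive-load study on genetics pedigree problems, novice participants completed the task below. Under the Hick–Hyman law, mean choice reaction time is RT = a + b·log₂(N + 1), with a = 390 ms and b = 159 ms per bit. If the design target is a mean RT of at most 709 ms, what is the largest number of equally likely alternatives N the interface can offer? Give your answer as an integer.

Set 390 + 159·log₂(N + 1) ≤ 709.
log₂(N + 1) ≤ (709 − 390) / 159 = 2.0063.
N + 1 ≤ 2^2.0063 = 4.0175.
N ≤ 3.0175, so the largest integer N is 3.

3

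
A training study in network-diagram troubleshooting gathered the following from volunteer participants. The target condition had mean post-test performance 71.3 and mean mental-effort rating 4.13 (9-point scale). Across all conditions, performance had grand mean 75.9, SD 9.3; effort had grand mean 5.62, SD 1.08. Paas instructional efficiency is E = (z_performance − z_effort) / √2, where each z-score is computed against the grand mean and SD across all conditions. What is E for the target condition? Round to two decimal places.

z_performance = (71.3 − 75.9) / 9.3 = -4.6000 / 9.3 = -0.4946.
z_effort = (4.13 − 5.62) / 1.08 = -1.4900 / 1.08 = -1.3796.
z_P − z_E = -0.4946 − (-1.3796) = 0.8850.
E = 0.8850 / √2 = 0.8850 / 1.41421 = 0.6258 ≈ 0.63.

0.63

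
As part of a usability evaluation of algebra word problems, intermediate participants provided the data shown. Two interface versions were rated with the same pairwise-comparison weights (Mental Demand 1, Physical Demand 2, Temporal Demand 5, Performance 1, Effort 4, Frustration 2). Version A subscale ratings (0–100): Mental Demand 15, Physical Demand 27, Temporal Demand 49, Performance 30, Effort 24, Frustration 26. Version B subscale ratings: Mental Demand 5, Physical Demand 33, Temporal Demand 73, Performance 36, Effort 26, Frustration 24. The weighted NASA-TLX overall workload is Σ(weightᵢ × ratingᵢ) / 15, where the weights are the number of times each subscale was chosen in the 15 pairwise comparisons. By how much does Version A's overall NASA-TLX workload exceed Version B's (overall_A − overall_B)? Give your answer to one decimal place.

Version A weighted sum = 1·15 + 2·27 + 5·49 + 1·30 + 4·24 + 2·26 = 15 + 54 + 245 + 30 + 96 + 52 = 492; overall_A = 492/15 = 32.8000.
Version B weighted sum = 1·5 + 2·33 + 5·73 + 1·36 + 4·26 + 2·24 = 5 + 66 + 365 + 36 + 104 + 48 = 624; overall_B = 624/15 = 41.6000.
Difference = 32.8000 − 41.6000 = -8.8000 ≈ -8.8.

-8.8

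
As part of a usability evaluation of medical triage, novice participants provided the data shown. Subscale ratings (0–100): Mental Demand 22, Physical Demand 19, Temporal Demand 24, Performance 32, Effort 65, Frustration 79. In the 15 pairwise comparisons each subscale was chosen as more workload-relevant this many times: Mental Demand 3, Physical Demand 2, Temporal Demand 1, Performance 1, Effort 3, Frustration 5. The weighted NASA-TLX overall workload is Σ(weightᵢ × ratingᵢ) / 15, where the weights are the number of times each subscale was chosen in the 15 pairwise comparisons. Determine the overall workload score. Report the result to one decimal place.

50.0

The tallies are the weights (they sum to 15).
Weighted sum = 3·22 + 2·19 + 1·24 + 1·32 + 3·65 + 5·79
            = 66 + 38 + 24 + 32 + 195 + 395 = 750.
Overall workload = 750 / 15 = 50.0000 ≈ 50.0.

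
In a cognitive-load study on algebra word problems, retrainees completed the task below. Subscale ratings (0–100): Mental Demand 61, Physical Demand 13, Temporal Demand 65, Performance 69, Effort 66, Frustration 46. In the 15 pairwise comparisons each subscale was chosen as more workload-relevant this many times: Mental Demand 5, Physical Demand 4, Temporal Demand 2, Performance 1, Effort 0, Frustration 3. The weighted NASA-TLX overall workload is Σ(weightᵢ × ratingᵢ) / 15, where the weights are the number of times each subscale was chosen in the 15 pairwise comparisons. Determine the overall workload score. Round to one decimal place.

46.3

The tallies are the weights (they sum to 15).
Weighted sum = 5·61 + 4·13 + 2·65 + 1·69 + 0·66 + 3·46
            = 305 + 52 + 130 + 69 + 0 + 138 = 694.
Overall workload = 694 / 15 = 46.2667 ≈ 46.3.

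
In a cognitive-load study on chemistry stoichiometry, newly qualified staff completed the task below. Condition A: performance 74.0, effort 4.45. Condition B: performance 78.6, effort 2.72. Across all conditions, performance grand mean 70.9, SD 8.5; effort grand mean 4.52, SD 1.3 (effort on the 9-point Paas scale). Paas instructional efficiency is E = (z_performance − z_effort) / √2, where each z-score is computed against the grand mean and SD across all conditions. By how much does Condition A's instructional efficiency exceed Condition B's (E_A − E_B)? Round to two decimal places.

Condition A: z_P = (74.0 − 70.9)/8.5 = 0.3647; z_E = (4.45 − 4.52)/1.3 = -0.0538; E_A = (0.3647 − (-0.0538))/√2 = 0.2959.
Condition B: z_P = (78.6 − 70.9)/8.5 = 0.9059; z_E = (2.72 − 4.52)/1.3 = -1.3846; E_B = (0.9059 − (-1.3846))/√2 = 1.6196.
E_A − E_B = 0.2959 − 1.6196 = -1.3237 ≈ -1.32.

-1.32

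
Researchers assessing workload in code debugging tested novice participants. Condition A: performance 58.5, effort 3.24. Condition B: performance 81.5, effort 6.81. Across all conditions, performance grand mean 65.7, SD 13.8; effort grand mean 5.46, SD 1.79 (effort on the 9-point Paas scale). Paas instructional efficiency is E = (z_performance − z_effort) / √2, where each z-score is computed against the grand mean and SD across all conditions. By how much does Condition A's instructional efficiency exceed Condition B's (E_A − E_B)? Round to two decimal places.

Condition A: z_P = (58.5 − 65.7)/13.8 = -0.5217; z_E = (3.24 − 5.46)/1.79 = -1.2402; E_A = (-0.5217 − (-1.2402))/√2 = 0.5081.
Condition B: z_P = (81.5 − 65.7)/13.8 = 1.1449; z_E = (6.81 − 5.46)/1.79 = 0.7542; E_B = (1.1449 − 0.7542)/√2 = 0.2763.
E_A − E_B = 0.5081 − 0.2763 = 0.2318 ≈ 0.23.

0.23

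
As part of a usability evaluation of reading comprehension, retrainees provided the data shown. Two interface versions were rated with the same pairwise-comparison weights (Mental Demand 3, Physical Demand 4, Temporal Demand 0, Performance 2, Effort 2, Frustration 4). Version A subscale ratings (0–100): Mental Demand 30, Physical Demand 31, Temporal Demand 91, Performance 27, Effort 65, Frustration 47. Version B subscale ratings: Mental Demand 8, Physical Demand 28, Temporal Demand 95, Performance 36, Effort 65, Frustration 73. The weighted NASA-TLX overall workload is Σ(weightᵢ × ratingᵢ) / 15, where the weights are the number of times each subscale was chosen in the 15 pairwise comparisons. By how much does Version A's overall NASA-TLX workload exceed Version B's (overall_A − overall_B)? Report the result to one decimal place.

-2.9

Version A weighted sum = 3·30 + 4·31 + 0·91 + 2·27 + 2·65 + 4·47 = 90 + 124 + 0 + 54 + 130 + 188 = 586; overall_A = 586/15 = 39.0667.
Version B weighted sum = 3·8 + 4·28 + 0·95 + 2·36 + 2·65 + 4·73 = 24 + 112 + 0 + 72 + 130 + 292 = 630; overall_B = 630/15 = 42.0000.
Difference = 39.0667 − 42.0000 = -2.9333 ≈ -2.9.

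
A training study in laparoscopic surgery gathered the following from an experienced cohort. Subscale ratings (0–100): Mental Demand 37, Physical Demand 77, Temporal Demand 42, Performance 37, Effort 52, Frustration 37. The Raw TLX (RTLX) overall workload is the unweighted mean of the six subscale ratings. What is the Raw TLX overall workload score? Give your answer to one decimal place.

47.0

Sum of ratings = 37 + 77 + 42 + 37 + 52 + 37 = 282.
RTLX = 282 / 6 = 47.0000 ≈ 47.0.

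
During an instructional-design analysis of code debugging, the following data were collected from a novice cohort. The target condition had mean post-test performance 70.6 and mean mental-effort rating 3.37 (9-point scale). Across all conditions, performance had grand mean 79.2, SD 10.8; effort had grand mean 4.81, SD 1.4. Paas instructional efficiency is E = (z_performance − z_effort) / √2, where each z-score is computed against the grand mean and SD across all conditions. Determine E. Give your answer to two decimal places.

0.16

z_performance = (70.6 − 79.2) / 10.8 = -8.6000 / 10.8 = -0.7963.
z_effort = (3.37 − 4.81) / 1.4 = -1.4400 / 1.4 = -1.0286.
z_P − z_E = -0.7963 − (-1.0286) = 0.2323.
E = 0.2323 / √2 = 0.2323 / 1.41421 = 0.1643 ≈ 0.16.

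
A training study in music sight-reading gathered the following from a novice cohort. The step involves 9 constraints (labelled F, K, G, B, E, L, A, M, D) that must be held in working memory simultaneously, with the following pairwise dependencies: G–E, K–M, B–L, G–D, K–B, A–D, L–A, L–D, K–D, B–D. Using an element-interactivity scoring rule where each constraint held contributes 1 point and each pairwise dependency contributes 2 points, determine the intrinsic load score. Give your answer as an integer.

29

Count of constraints held simultaneously: 9.
Count of pairwise dependencies listed: 10.
Element contribution: 9 × 1 = 9.
Interaction contribution: 10 × 2 = 20.
Intrinsic load = 9 + 20 = 29.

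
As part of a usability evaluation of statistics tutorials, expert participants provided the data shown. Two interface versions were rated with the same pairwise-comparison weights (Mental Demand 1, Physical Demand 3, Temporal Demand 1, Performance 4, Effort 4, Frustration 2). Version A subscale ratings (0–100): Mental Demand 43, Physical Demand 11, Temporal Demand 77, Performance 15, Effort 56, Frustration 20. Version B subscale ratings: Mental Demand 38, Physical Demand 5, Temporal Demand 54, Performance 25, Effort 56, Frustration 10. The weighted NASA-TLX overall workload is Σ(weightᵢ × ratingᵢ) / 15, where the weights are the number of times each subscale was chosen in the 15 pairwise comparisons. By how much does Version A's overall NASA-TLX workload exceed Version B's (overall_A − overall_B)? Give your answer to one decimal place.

1.7

Version A weighted sum = 1·43 + 3·11 + 1·77 + 4·15 + 4·56 + 2·20 = 43 + 33 + 77 + 60 + 224 + 40 = 477; overall_A = 477/15 = 31.8000.
Version B weighted sum = 1·38 + 3·5 + 1·54 + 4·25 + 4·56 + 2·10 = 38 + 15 + 54 + 100 + 224 + 20 = 451; overall_B = 451/15 = 30.0667.
Difference = 31.8000 − 30.0667 = 1.7333 ≈ 1.7.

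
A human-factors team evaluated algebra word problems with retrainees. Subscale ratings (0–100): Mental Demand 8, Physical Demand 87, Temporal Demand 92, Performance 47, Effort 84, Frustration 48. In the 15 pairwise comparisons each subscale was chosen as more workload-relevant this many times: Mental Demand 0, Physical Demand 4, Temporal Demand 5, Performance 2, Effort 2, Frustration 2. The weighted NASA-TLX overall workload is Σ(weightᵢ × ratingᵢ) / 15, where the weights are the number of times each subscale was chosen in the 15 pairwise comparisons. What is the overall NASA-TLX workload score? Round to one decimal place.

77.7

The tallies are the weights (they sum to 15).
Weighted sum = 0·8 + 4·87 + 5·92 + 2·47 + 2·84 + 2·48
            = 0 + 348 + 460 + 94 + 168 + 96 = 1166.
Overall workload = 1166 / 15 = 77.7333 ≈ 77.7.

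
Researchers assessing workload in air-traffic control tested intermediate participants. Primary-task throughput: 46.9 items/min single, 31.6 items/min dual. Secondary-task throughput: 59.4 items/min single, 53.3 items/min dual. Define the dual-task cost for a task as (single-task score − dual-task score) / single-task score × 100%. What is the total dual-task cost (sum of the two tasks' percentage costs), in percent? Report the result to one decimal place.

42.9

Primary cost = (46.9 − 31.6) / 46.9 × 100% = 32.6226%.
Secondary cost = (59.4 − 53.3) / 59.4 × 100% = 10.2694%.
Total = 32.6226% + 10.2694% = 42.8920% ≈ 42.9%.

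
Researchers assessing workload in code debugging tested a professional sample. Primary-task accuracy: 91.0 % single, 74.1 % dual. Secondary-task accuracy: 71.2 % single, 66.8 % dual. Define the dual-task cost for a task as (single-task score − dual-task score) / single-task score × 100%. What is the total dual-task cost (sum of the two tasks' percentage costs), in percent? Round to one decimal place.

Primary cost = (91.0 − 74.1) / 91.0 × 100% = 18.5714%.
Secondary cost = (71.2 − 66.8) / 71.2 × 100% = 6.1798%.
Total = 18.5714% + 6.1798% = 24.7512% ≈ 24.8%.

24.8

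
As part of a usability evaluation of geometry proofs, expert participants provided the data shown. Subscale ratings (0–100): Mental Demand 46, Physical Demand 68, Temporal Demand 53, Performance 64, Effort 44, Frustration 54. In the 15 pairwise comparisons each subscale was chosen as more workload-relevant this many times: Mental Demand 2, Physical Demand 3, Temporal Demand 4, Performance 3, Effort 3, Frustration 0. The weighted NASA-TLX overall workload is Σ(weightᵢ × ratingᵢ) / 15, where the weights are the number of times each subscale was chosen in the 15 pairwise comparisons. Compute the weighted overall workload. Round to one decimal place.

55.5

The tallies are the weights (they sum to 15).
Weighted sum = 2·46 + 3·68 + 4·53 + 3·64 + 3·44 + 0·54
            = 92 + 204 + 212 + 192 + 132 + 0 = 832.
Overall workload = 832 / 15 = 55.4667 ≈ 55.5.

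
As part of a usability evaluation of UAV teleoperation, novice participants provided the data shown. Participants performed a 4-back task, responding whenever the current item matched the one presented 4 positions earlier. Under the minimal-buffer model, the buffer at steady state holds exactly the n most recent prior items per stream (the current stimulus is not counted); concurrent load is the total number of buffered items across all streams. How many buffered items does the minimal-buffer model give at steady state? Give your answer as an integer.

4

The buffer holds the 4 most recent prior items.
Steady-state concurrent load = 4 items.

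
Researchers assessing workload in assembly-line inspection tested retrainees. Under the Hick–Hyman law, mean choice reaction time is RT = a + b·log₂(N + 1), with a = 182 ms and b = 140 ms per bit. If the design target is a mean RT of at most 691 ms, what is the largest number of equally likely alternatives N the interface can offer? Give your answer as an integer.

11

Set 182 + 140·log₂(N + 1) ≤ 691.
log₂(N + 1) ≤ (691 − 182) / 140 = 3.6357.
N + 1 ≤ 2^3.6357 = 12.4295.
N ≤ 11.4295, so the largest integer N is 11.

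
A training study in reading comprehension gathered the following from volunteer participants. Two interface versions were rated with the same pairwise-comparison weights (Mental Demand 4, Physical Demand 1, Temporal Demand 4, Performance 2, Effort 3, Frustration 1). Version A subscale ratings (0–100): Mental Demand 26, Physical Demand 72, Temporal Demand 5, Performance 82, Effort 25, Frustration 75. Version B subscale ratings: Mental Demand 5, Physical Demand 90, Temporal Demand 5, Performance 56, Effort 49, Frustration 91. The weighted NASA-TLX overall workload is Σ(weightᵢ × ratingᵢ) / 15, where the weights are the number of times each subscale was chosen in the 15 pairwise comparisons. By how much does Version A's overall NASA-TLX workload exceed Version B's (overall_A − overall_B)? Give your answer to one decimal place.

2.0

Version A weighted sum = 4·26 + 1·72 + 4·5 + 2·82 + 3·25 + 1·75 = 104 + 72 + 20 + 164 + 75 + 75 = 510; overall_A = 510/15 = 34.0000.
Version B weighted sum = 4·5 + 1·90 + 4·5 + 2·56 + 3·49 + 1·91 = 20 + 90 + 20 + 112 + 147 + 91 = 480; overall_B = 480/15 = 32.0000.
Difference = 34.0000 − 32.0000 = 2.0000 ≈ 2.0.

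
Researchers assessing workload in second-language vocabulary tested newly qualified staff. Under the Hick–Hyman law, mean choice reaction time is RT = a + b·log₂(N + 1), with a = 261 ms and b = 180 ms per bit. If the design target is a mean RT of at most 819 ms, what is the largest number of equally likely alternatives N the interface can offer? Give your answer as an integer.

Set 261 + 180·log₂(N + 1) ≤ 819.
log₂(N + 1) ≤ (819 − 261) / 180 = 3.1000.
N + 1 ≤ 2^3.1000 = 8.5742.
N ≤ 7.5742, so the largest integer N is 7.

7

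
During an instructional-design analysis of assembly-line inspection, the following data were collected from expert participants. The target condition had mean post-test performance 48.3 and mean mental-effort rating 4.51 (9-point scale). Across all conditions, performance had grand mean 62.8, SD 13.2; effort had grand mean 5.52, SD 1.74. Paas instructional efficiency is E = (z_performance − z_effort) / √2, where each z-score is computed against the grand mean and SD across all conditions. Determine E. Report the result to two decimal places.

-0.37

z_performance = (48.3 − 62.8) / 13.2 = -14.5000 / 13.2 = -1.0985.
z_effort = (4.51 − 5.52) / 1.74 = -1.0100 / 1.74 = -0.5805.
z_P − z_E = -1.0985 − (-0.5805) = -0.5180.
E = -0.5180 / √2 = -0.5180 / 1.41421 = -0.3663 ≈ -0.37.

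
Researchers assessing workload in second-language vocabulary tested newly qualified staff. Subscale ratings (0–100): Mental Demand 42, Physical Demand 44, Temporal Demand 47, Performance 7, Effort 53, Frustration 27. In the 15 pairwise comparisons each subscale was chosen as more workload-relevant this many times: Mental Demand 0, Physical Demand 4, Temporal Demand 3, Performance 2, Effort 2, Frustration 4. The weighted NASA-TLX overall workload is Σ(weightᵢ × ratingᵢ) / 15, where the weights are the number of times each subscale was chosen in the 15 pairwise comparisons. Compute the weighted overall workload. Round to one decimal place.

The tallies are the weights (they sum to 15).
Weighted sum = 0·42 + 4·44 + 3·47 + 2·7 + 2·53 + 4·27
            = 0 + 176 + 141 + 14 + 106 + 108 = 545.
Overall workload = 545 / 15 = 36.3333 ≈ 36.3.

36.3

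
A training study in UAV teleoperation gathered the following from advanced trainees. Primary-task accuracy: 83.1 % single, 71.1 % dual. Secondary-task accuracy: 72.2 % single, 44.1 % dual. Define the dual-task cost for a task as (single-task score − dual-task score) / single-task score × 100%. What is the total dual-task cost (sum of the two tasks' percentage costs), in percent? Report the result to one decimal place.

Primary cost = (83.1 − 71.1) / 83.1 × 100% = 14.4404%.
Secondary cost = (72.2 − 44.1) / 72.2 × 100% = 38.9197%.
Total = 14.4404% + 38.9197% = 53.3601% ≈ 53.4%.

53.4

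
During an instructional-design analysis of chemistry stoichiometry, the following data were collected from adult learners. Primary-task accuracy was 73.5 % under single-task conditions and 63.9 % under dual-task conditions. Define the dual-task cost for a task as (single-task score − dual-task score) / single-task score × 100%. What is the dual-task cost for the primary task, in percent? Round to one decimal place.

Cost = (73.5 − 63.9) / 73.5 × 100%
     = 9.6000 / 73.5 × 100% = 13.0612%.
≈ 13.1%.

13.1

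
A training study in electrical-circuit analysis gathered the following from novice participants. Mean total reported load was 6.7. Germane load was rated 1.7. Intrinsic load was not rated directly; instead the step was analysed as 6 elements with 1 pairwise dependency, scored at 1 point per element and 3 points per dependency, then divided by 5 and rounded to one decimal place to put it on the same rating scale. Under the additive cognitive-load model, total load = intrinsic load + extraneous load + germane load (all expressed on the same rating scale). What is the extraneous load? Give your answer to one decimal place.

3.2

Intrinsic (element-interactivity): (6 × 1 + 1 × 3) / 5 = 9 / 5 = 1.8000 → 1.8.
extraneous load = total − intrinsic − germane
             = 6.7 − 1.8 − 1.7 = 3.2.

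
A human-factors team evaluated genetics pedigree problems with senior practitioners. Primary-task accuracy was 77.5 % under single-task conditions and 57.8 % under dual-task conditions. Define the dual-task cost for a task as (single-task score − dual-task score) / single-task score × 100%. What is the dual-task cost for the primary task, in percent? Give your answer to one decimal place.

25.4

Cost = (77.5 − 57.8) / 77.5 × 100%
     = 19.7000 / 77.5 × 100% = 25.4194%.
≈ 25.4%.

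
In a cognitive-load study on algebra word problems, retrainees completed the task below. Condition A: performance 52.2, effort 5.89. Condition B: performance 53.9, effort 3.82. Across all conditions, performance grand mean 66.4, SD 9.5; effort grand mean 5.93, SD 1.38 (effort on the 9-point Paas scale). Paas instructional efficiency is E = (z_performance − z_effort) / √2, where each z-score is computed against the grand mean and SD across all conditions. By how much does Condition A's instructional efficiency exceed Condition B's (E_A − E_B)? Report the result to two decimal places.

Condition A: z_P = (52.2 − 66.4)/9.5 = -1.4947; z_E = (5.89 − 5.93)/1.38 = -0.0290; E_A = (-1.4947 − (-0.0290))/√2 = -1.0364.
Condition B: z_P = (53.9 − 66.4)/9.5 = -1.3158; z_E = (3.82 − 5.93)/1.38 = -1.5290; E_B = (-1.3158 − (-1.5290))/√2 = 0.1508.
E_A − E_B = -1.0364 − 0.1508 = -1.1872 ≈ -1.19.

-1.19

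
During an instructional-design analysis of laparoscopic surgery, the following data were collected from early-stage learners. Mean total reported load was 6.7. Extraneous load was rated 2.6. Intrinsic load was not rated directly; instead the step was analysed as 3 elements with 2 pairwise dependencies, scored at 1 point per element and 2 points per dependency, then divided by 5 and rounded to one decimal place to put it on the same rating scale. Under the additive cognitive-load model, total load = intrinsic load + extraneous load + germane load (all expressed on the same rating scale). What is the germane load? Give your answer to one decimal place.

2.7

Intrinsic (element-interactivity): (3 × 1 + 2 × 2) / 5 = 7 / 5 = 1.4000 → 1.4.
germane load = total − intrinsic − extraneous
             = 6.7 − 1.4 − 2.6 = 2.7.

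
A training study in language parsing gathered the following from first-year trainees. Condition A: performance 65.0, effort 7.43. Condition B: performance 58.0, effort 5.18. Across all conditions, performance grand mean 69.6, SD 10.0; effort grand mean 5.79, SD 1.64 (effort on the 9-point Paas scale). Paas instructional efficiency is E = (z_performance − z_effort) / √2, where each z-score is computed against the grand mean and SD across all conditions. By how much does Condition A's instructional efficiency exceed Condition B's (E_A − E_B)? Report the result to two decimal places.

-0.48

Condition A: z_P = (65.0 − 69.6)/10.0 = -0.4600; z_E = (7.43 − 5.79)/1.64 = 1.0000; E_A = (-0.4600 − 1.0000)/√2 = -1.0324.
Condition B: z_P = (58.0 − 69.6)/10.0 = -1.1600; z_E = (5.18 − 5.79)/1.64 = -0.3720; E_B = (-1.1600 − (-0.3720))/√2 = -0.5572.
E_A − E_B = -1.0324 − (-0.5572) = -0.4752 ≈ -0.48.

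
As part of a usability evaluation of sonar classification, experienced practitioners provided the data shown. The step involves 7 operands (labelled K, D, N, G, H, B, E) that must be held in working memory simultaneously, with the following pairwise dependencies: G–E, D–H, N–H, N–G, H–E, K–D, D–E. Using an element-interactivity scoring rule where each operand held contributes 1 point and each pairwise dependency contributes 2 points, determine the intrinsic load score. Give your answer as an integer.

21

Count of operands held simultaneously: 7.
Count of pairwise dependencies listed: 7.
Element contribution: 7 × 1 = 7.
Interaction contribution: 7 × 2 = 14.
Intrinsic load = 7 + 14 = 21.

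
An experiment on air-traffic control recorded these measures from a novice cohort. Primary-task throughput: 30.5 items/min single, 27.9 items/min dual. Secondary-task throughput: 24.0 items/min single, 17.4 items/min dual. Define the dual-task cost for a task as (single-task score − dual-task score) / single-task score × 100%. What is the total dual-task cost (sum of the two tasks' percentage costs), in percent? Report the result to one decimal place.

36.0

Primary cost = (30.5 − 27.9) / 30.5 × 100% = 8.5246%.
Secondary cost = (24.0 − 17.4) / 24.0 × 100% = 27.5000%.
Total = 8.5246% + 27.5000% = 36.0246% ≈ 36.0%.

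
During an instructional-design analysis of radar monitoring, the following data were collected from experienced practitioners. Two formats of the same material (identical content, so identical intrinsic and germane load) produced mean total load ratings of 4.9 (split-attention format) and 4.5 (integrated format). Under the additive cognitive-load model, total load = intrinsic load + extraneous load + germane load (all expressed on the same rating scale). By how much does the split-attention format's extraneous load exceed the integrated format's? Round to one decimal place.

0.4

Intrinsic and germane load are equal across formats, so the difference in total load equals the difference in extraneous load.
Extraneous-load difference = 4.9 − 4.5 = 0.4.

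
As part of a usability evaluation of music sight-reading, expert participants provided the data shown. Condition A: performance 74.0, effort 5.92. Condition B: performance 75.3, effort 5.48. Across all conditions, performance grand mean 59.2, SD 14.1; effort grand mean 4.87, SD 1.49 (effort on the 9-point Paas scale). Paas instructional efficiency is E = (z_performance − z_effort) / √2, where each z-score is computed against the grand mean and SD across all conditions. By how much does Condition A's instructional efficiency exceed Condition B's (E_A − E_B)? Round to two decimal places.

Condition A: z_P = (74.0 − 59.2)/14.1 = 1.0496; z_E = (5.92 − 4.87)/1.49 = 0.7047; E_A = (1.0496 − 0.7047)/√2 = 0.2439.
Condition B: z_P = (75.3 − 59.2)/14.1 = 1.1418; z_E = (5.48 − 4.87)/1.49 = 0.4094; E_B = (1.1418 − 0.4094)/√2 = 0.5179.
E_A − E_B = 0.2439 − 0.5179 = -0.2740 ≈ -0.27.

-0.27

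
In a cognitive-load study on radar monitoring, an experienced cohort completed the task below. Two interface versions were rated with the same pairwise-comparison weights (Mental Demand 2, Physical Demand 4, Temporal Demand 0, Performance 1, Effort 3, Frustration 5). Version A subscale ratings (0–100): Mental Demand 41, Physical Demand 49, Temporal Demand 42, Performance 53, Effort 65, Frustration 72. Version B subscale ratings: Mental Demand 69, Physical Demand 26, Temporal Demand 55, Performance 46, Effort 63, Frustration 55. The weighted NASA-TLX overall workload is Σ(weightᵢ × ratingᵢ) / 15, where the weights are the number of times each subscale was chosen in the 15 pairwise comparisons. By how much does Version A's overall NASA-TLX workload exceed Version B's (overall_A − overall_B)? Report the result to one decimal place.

Version A weighted sum = 2·41 + 4·49 + 0·42 + 1·53 + 3·65 + 5·72 = 82 + 196 + 0 + 53 + 195 + 360 = 886; overall_A = 886/15 = 59.0667.
Version B weighted sum = 2·69 + 4·26 + 0·55 + 1·46 + 3·63 + 5·55 = 138 + 104 + 0 + 46 + 189 + 275 = 752; overall_B = 752/15 = 50.1333.
Difference = 59.0667 − 50.1333 = 8.9334 ≈ 8.9.

8.9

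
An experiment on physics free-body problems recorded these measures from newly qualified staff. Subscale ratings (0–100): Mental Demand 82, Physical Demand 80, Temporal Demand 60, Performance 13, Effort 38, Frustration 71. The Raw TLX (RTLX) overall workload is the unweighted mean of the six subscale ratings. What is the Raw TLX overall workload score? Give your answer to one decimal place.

Sum of ratings = 82 + 80 + 60 + 13 + 38 + 71 = 344.
RTLX = 344 / 6 = 57.3333 ≈ 57.3.

57.3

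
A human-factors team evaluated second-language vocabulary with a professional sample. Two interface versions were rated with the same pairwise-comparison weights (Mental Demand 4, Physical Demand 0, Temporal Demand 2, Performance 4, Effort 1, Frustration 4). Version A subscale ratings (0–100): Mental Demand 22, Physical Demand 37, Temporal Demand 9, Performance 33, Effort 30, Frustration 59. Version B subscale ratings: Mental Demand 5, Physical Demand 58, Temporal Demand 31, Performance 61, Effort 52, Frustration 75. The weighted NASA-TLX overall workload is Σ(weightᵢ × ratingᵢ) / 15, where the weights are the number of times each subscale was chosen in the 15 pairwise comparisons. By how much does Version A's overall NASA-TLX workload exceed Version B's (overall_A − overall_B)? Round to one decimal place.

-11.6

Version A weighted sum = 4·22 + 0·37 + 2·9 + 4·33 + 1·30 + 4·59 = 88 + 0 + 18 + 132 + 30 + 236 = 504; overall_A = 504/15 = 33.6000.
Version B weighted sum = 4·5 + 0·58 + 2·31 + 4·61 + 1·52 + 4·75 = 20 + 0 + 62 + 244 + 52 + 300 = 678; overall_B = 678/15 = 45.2000.
Difference = 33.6000 − 45.2000 = -11.6000 ≈ -11.6.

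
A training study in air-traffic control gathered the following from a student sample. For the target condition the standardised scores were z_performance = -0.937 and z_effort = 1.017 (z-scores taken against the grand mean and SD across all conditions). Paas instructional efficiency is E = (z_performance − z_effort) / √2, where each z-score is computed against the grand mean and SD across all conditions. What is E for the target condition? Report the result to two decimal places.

z_P − z_E = -0.937 − 1.017 = -1.9540.
E = -1.9540 / √2 = -1.9540 / 1.41421 = -1.3817 ≈ -1.38.

-1.38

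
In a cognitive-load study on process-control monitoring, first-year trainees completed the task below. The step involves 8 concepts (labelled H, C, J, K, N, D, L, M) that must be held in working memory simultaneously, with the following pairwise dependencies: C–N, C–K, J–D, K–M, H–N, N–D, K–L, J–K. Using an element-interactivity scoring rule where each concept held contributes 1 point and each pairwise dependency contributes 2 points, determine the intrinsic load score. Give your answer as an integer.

24

Count of concepts held simultaneously: 8.
Count of pairwise dependencies listed: 8.
Element contribution: 8 × 1 = 8.
Interaction contribution: 8 × 2 = 16.
Intrinsic load = 8 + 16 = 24.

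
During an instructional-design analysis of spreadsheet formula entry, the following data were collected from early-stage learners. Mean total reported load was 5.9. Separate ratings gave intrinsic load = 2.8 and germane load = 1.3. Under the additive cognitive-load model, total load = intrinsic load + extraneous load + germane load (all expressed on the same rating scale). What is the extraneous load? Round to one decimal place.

extraneous load = total − intrinsic − germane
             = 5.9 − 2.8 − 1.3 = 1.8.

1.8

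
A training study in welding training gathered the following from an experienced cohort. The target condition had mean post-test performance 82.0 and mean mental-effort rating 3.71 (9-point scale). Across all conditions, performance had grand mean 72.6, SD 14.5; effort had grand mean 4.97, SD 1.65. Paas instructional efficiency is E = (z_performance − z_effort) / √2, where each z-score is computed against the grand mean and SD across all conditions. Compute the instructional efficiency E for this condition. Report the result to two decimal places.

1.00

z_performance = (82.0 − 72.6) / 14.5 = 9.4000 / 14.5 = 0.6483.
z_effort = (3.71 − 4.97) / 1.65 = -1.2600 / 1.65 = -0.7636.
z_P − z_E = 0.6483 − (-0.7636) = 1.4119.
E = 1.4119 / √2 = 1.4119 / 1.41421 = 0.9984 ≈ 1.00.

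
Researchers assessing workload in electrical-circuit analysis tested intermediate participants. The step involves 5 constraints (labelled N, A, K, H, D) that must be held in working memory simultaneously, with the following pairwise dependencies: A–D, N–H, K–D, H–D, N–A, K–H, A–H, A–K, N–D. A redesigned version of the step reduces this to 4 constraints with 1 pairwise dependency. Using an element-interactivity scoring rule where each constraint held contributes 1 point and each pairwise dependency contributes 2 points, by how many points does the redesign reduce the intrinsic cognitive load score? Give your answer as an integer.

17

Original: 5 × 1 + 9 × 2 = 5 + 18 = 23.
Redesigned: 4 × 1 + 1 × 2 = 4 + 2 = 6.
Reduction = 23 − 6 = 17.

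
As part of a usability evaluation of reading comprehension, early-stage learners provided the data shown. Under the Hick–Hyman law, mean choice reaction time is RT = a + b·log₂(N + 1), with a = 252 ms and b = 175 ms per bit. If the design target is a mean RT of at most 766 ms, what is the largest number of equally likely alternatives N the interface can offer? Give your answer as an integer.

Set 252 + 175·log₂(N + 1) ≤ 766.
log₂(N + 1) ≤ (766 − 252) / 175 = 2.9371.
N + 1 ≤ 2^2.9371 = 7.6587.
N ≤ 6.6587, so the largest integer N is 6.

6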